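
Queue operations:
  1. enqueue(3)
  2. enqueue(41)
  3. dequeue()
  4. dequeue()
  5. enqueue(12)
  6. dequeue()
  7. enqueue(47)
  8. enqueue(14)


enqueue(3) -> [3]
enqueue(41) -> [3, 41]
dequeue()->3, [41]
dequeue()->41, []
enqueue(12) -> [12]
dequeue()->12, []
enqueue(47) -> [47]
enqueue(14) -> [47, 14]

Final queue: [47, 14]


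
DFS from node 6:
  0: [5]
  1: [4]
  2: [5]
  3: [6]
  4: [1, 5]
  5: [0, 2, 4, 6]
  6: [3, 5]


Visit 6, push [5, 3]
Visit 3, push []
Visit 5, push [4, 2, 0]
Visit 0, push []
Visit 2, push []
Visit 4, push [1]
Visit 1, push []

DFS order: [6, 3, 5, 0, 2, 4, 1]


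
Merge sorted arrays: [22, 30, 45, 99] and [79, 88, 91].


Take 22 from A
Take 30 from A
Take 45 from A
Take 79 from B
Take 88 from B
Take 91 from B

Merged: [22, 30, 45, 79, 88, 91, 99]


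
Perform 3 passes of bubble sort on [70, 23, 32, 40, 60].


Initial: [70, 23, 32, 40, 60]
Pass 1: [23, 32, 40, 60, 70] (4 swaps)
Pass 2: [23, 32, 40, 60, 70] (0 swaps)
Pass 3: [23, 32, 40, 60, 70] (0 swaps)

After 3 passes: [23, 32, 40, 60, 70]


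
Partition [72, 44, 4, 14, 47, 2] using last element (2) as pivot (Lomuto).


Pivot: 2
Place pivot at 0: [2, 44, 4, 14, 47, 72]

Partitioned: [2, 44, 4, 14, 47, 72]


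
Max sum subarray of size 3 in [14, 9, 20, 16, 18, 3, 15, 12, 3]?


[0:3]: 43
[1:4]: 45
[2:5]: 54
[3:6]: 37
[4:7]: 36
[5:8]: 30
[6:9]: 30

Max: 54 at [2:5]


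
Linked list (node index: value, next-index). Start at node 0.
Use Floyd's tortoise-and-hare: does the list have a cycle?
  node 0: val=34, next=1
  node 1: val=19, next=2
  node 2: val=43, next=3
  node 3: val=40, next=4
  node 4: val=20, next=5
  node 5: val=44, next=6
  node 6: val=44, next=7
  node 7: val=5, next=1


Floyd's tortoise (slow, +1) and hare (fast, +2):
  init: slow=0, fast=0
  step 1: slow=1, fast=2
  step 2: slow=2, fast=4
  step 3: slow=3, fast=6
  step 4: slow=4, fast=1
  step 5: slow=5, fast=3
  step 6: slow=6, fast=5
  step 7: slow=7, fast=7
  slow == fast at node 7: cycle detected

Cycle: yes


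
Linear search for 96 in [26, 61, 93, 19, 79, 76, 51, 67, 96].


i=0: 26!=96
i=1: 61!=96
i=2: 93!=96
i=3: 19!=96
i=4: 79!=96
i=5: 76!=96
i=6: 51!=96
i=7: 67!=96
i=8: 96==96 found!

Found at 8, 9 comps


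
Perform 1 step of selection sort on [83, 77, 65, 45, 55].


Initial: [83, 77, 65, 45, 55]
Step 1: min=45 at 3
  Swap: [45, 77, 65, 83, 55]

After 1 step: [45, 77, 65, 83, 55]


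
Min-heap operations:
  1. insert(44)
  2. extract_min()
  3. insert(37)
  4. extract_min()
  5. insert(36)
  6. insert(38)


insert(44) -> [44]
extract_min()->44, []
insert(37) -> [37]
extract_min()->37, []
insert(36) -> [36]
insert(38) -> [36, 38]

Final heap: [36, 38]


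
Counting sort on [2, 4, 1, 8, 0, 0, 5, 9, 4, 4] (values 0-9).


Input: [2, 4, 1, 8, 0, 0, 5, 9, 4, 4]
Counts: [2, 1, 1, 0, 3, 1, 0, 0, 1, 1]

Sorted: [0, 0, 1, 2, 4, 4, 4, 5, 8, 9]


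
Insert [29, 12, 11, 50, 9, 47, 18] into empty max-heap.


Insert 29: [29]
Insert 12: [29, 12]
Insert 11: [29, 12, 11]
Insert 50: [50, 29, 11, 12]
Insert 9: [50, 29, 11, 12, 9]
Insert 47: [50, 29, 47, 12, 9, 11]
Insert 18: [50, 29, 47, 12, 9, 11, 18]

Final heap: [50, 29, 47, 12, 9, 11, 18]


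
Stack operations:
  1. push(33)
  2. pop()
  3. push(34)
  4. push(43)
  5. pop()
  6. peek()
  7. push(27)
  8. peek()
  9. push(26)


push(33) -> [33]
pop()->33, []
push(34) -> [34]
push(43) -> [34, 43]
pop()->43, [34]
peek()->34
push(27) -> [34, 27]
peek()->27
push(26) -> [34, 27, 26]

Final stack: [34, 27, 26]


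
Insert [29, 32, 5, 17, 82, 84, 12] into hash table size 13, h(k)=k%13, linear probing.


Insert 29: h=3 -> slot 3
Insert 32: h=6 -> slot 6
Insert 5: h=5 -> slot 5
Insert 17: h=4 -> slot 4
Insert 82: h=4, 3 probes -> slot 7
Insert 84: h=6, 2 probes -> slot 8
Insert 12: h=12 -> slot 12

Table: [None, None, None, 29, 17, 5, 32, 82, 84, None, None, None, 12]


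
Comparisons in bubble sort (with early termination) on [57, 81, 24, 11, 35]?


Algorithm: bubble sort (with early termination)
Input: [57, 81, 24, 11, 35]
Sorted: [11, 24, 35, 57, 81]

10


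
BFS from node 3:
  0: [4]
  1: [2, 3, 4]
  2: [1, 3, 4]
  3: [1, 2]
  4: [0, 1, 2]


Visit 3, enqueue [1, 2]
Visit 1, enqueue [4]
Visit 2, enqueue []
Visit 4, enqueue [0]
Visit 0, enqueue []

BFS order: [3, 1, 2, 4, 0]


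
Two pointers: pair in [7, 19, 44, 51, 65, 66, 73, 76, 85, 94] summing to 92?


lo=0(7)+hi=9(94)=101
lo=0(7)+hi=8(85)=92

Yes: 7+85=92


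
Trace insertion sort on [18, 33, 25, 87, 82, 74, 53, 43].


Initial: [18, 33, 25, 87, 82, 74, 53, 43]
Insert 33: [18, 33, 25, 87, 82, 74, 53, 43]
Insert 25: [18, 25, 33, 87, 82, 74, 53, 43]
Insert 87: [18, 25, 33, 87, 82, 74, 53, 43]
Insert 82: [18, 25, 33, 82, 87, 74, 53, 43]
Insert 74: [18, 25, 33, 74, 82, 87, 53, 43]
Insert 53: [18, 25, 33, 53, 74, 82, 87, 43]
Insert 43: [18, 25, 33, 43, 53, 74, 82, 87]

Sorted: [18, 25, 33, 43, 53, 74, 82, 87]


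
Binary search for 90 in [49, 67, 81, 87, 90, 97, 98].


Step 1: lo=0, hi=6, mid=3, val=87
Step 2: lo=4, hi=6, mid=5, val=97
Step 3: lo=4, hi=4, mid=4, val=90

Found at index 4


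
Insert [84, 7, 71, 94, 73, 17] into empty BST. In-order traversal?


Insert 84: root
Insert 7: L from 84
Insert 71: L from 84 -> R from 7
Insert 94: R from 84
Insert 73: L from 84 -> R from 7 -> R from 71
Insert 17: L from 84 -> R from 7 -> L from 71

In-order: [7, 17, 71, 73, 84, 94]


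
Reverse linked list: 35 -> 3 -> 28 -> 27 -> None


Step 1: curr=35, set curr.next=prev(None) | reversed so far: 35
Step 2: curr=3, set curr.next=prev(35) | reversed so far: 3 -> 35
Step 3: curr=28, set curr.next=prev(3) | reversed so far: 28 -> 3 -> 35
Step 4: curr=27, set curr.next=prev(28) | reversed so far: 27 -> 28 -> 3 -> 35

27 -> 28 -> 3 -> 35 -> None


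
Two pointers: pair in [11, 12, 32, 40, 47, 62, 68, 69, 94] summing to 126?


lo=0(11)+hi=8(94)=105
lo=1(12)+hi=8(94)=106
lo=2(32)+hi=8(94)=126

Yes: 32+94=126


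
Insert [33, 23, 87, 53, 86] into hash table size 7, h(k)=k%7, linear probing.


Insert 33: h=5 -> slot 5
Insert 23: h=2 -> slot 2
Insert 87: h=3 -> slot 3
Insert 53: h=4 -> slot 4
Insert 86: h=2, 4 probes -> slot 6

Table: [None, None, 23, 87, 53, 33, 86]


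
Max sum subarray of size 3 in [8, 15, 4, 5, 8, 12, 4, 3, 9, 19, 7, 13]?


[0:3]: 27
[1:4]: 24
[2:5]: 17
[3:6]: 25
[4:7]: 24
[5:8]: 19
[6:9]: 16
[7:10]: 31
[8:11]: 35
[9:12]: 39

Max: 39 at [9:12]


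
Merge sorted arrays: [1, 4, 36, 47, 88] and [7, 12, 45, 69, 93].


Take 1 from A
Take 4 from A
Take 7 from B
Take 12 from B
Take 36 from A
Take 45 from B
Take 47 from A
Take 69 from B
Take 88 from A

Merged: [1, 4, 7, 12, 36, 45, 47, 69, 88, 93]


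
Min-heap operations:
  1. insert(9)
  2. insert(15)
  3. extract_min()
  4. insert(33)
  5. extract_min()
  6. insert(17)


insert(9) -> [9]
insert(15) -> [9, 15]
extract_min()->9, [15]
insert(33) -> [15, 33]
extract_min()->15, [33]
insert(17) -> [17, 33]

Final heap: [17, 33]


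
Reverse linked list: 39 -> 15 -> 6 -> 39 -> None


Step 1: curr=39, set curr.next=prev(None) | reversed so far: 39
Step 2: curr=15, set curr.next=prev(39) | reversed so far: 15 -> 39
Step 3: curr=6, set curr.next=prev(15) | reversed so far: 6 -> 15 -> 39
Step 4: curr=39, set curr.next=prev(6) | reversed so far: 39 -> 6 -> 15 -> 39

39 -> 6 -> 15 -> 39 -> None


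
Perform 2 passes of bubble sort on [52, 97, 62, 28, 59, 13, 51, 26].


Initial: [52, 97, 62, 28, 59, 13, 51, 26]
Pass 1: [52, 62, 28, 59, 13, 51, 26, 97] (6 swaps)
Pass 2: [52, 28, 59, 13, 51, 26, 62, 97] (5 swaps)

After 2 passes: [52, 28, 59, 13, 51, 26, 62, 97]


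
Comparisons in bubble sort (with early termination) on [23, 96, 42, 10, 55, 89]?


Algorithm: bubble sort (with early termination)
Input: [23, 96, 42, 10, 55, 89]
Sorted: [10, 23, 42, 55, 89, 96]

14


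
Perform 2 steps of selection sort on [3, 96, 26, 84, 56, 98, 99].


Initial: [3, 96, 26, 84, 56, 98, 99]
Step 1: min=3 at 0
  Swap: [3, 96, 26, 84, 56, 98, 99]
Step 2: min=26 at 2
  Swap: [3, 26, 96, 84, 56, 98, 99]

After 2 steps: [3, 26, 96, 84, 56, 98, 99]


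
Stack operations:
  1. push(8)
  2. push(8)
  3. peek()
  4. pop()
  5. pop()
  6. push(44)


push(8) -> [8]
push(8) -> [8, 8]
peek()->8
pop()->8, [8]
pop()->8, []
push(44) -> [44]

Final stack: [44]


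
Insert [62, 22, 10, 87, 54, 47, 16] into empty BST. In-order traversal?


Insert 62: root
Insert 22: L from 62
Insert 10: L from 62 -> L from 22
Insert 87: R from 62
Insert 54: L from 62 -> R from 22
Insert 47: L from 62 -> R from 22 -> L from 54
Insert 16: L from 62 -> L from 22 -> R from 10

In-order: [10, 16, 22, 47, 54, 62, 87]


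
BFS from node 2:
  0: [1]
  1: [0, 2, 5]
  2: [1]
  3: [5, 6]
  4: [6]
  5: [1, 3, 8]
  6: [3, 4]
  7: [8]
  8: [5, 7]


Visit 2, enqueue [1]
Visit 1, enqueue [0, 5]
Visit 0, enqueue []
Visit 5, enqueue [3, 8]
Visit 3, enqueue [6]
Visit 8, enqueue [7]
Visit 6, enqueue [4]
Visit 7, enqueue []
Visit 4, enqueue []

BFS order: [2, 1, 0, 5, 3, 8, 6, 7, 4]


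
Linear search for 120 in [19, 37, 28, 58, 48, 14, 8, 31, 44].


i=0: 19!=120
i=1: 37!=120
i=2: 28!=120
i=3: 58!=120
i=4: 48!=120
i=5: 14!=120
i=6: 8!=120
i=7: 31!=120
i=8: 44!=120

Not found, 9 comps


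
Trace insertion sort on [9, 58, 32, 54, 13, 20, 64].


Initial: [9, 58, 32, 54, 13, 20, 64]
Insert 58: [9, 58, 32, 54, 13, 20, 64]
Insert 32: [9, 32, 58, 54, 13, 20, 64]
Insert 54: [9, 32, 54, 58, 13, 20, 64]
Insert 13: [9, 13, 32, 54, 58, 20, 64]
Insert 20: [9, 13, 20, 32, 54, 58, 64]
Insert 64: [9, 13, 20, 32, 54, 58, 64]

Sorted: [9, 13, 20, 32, 54, 58, 64]


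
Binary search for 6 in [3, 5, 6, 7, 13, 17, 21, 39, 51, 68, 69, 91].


Step 1: lo=0, hi=11, mid=5, val=17
Step 2: lo=0, hi=4, mid=2, val=6

Found at index 2


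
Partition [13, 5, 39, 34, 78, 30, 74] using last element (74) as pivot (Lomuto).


Pivot: 74
  13 <= 74: advance i (no swap)
  5 <= 74: advance i (no swap)
  39 <= 74: advance i (no swap)
  34 <= 74: advance i (no swap)
  30 <= 74: swap -> [13, 5, 39, 34, 30, 78, 74]
Place pivot at 5: [13, 5, 39, 34, 30, 74, 78]

Partitioned: [13, 5, 39, 34, 30, 74, 78]


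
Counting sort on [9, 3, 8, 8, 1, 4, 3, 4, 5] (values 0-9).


Input: [9, 3, 8, 8, 1, 4, 3, 4, 5]
Counts: [0, 1, 0, 2, 2, 1, 0, 0, 2, 1]

Sorted: [1, 3, 3, 4, 4, 5, 8, 8, 9]


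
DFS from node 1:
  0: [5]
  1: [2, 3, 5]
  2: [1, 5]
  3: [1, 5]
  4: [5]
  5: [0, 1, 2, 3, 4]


Visit 1, push [5, 3, 2]
Visit 2, push [5]
Visit 5, push [4, 3, 0]
Visit 0, push []
Visit 3, push []
Visit 4, push []

DFS order: [1, 2, 5, 0, 3, 4]


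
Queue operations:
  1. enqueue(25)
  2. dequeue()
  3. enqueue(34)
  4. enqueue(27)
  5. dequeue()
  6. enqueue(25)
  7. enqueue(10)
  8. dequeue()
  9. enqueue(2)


enqueue(25) -> [25]
dequeue()->25, []
enqueue(34) -> [34]
enqueue(27) -> [34, 27]
dequeue()->34, [27]
enqueue(25) -> [27, 25]
enqueue(10) -> [27, 25, 10]
dequeue()->27, [25, 10]
enqueue(2) -> [25, 10, 2]

Final queue: [25, 10, 2]


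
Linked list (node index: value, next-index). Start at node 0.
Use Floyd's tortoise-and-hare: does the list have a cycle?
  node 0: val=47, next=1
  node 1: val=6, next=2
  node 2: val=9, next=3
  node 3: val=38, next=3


Floyd's tortoise (slow, +1) and hare (fast, +2):
  init: slow=0, fast=0
  step 1: slow=1, fast=2
  step 2: slow=2, fast=3
  step 3: slow=3, fast=3
  slow == fast at node 3: cycle detected

Cycle: yes


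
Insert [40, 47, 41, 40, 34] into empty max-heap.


Insert 40: [40]
Insert 47: [47, 40]
Insert 41: [47, 40, 41]
Insert 40: [47, 40, 41, 40]
Insert 34: [47, 40, 41, 40, 34]

Final heap: [47, 40, 41, 40, 34]


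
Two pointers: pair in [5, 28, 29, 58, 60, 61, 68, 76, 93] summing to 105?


lo=0(5)+hi=8(93)=98
lo=1(28)+hi=8(93)=121
lo=1(28)+hi=7(76)=104
lo=2(29)+hi=7(76)=105

Yes: 29+76=105


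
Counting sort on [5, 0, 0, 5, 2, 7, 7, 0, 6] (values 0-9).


Input: [5, 0, 0, 5, 2, 7, 7, 0, 6]
Counts: [3, 0, 1, 0, 0, 2, 1, 2, 0, 0]

Sorted: [0, 0, 0, 2, 5, 5, 6, 7, 7]


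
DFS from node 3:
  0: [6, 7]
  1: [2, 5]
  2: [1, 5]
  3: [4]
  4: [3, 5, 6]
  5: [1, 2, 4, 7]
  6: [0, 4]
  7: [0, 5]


Visit 3, push [4]
Visit 4, push [6, 5]
Visit 5, push [7, 2, 1]
Visit 1, push [2]
Visit 2, push []
Visit 7, push [0]
Visit 0, push [6]
Visit 6, push []

DFS order: [3, 4, 5, 1, 2, 7, 0, 6]


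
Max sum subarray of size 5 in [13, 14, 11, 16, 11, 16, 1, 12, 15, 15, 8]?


[0:5]: 65
[1:6]: 68
[2:7]: 55
[3:8]: 56
[4:9]: 55
[5:10]: 59
[6:11]: 51

Max: 68 at [1:6]


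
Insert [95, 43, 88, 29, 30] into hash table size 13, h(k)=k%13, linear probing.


Insert 95: h=4 -> slot 4
Insert 43: h=4, 1 probes -> slot 5
Insert 88: h=10 -> slot 10
Insert 29: h=3 -> slot 3
Insert 30: h=4, 2 probes -> slot 6

Table: [None, None, None, 29, 95, 43, 30, None, None, None, 88, None, None]


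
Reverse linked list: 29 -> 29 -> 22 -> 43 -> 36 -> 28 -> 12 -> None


Step 1: curr=29, set curr.next=prev(None) | reversed so far: 29
Step 2: curr=29, set curr.next=prev(29) | reversed so far: 29 -> 29
Step 3: curr=22, set curr.next=prev(29) | reversed so far: 22 -> 29 -> 29
Step 4: curr=43, set curr.next=prev(22) | reversed so far: 43 -> 22 -> 29 -> 29
Step 5: curr=36, set curr.next=prev(43) | reversed so far: 36 -> 43 -> 22 -> 29 -> 29
Step 6: curr=28, set curr.next=prev(36) | reversed so far: 28 -> 36 -> 43 -> 22 -> 29 -> 29
Step 7: curr=12, set curr.next=prev(28) | reversed so far: 12 -> 28 -> 36 -> 43 -> 22 -> 29 -> 29

12 -> 28 -> 36 -> 43 -> 22 -> 29 -> 29 -> None


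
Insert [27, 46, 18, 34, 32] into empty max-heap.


Insert 27: [27]
Insert 46: [46, 27]
Insert 18: [46, 27, 18]
Insert 34: [46, 34, 18, 27]
Insert 32: [46, 34, 18, 27, 32]

Final heap: [46, 34, 18, 27, 32]


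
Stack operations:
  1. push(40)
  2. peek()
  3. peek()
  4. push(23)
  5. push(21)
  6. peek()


push(40) -> [40]
peek()->40
peek()->40
push(23) -> [40, 23]
push(21) -> [40, 23, 21]
peek()->21

Final stack: [40, 23, 21]


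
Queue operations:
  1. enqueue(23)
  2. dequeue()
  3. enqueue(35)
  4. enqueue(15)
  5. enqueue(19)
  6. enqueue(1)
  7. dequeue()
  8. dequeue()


enqueue(23) -> [23]
dequeue()->23, []
enqueue(35) -> [35]
enqueue(15) -> [35, 15]
enqueue(19) -> [35, 15, 19]
enqueue(1) -> [35, 15, 19, 1]
dequeue()->35, [15, 19, 1]
dequeue()->15, [19, 1]

Final queue: [19, 1]


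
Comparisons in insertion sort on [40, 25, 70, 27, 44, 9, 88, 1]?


Algorithm: insertion sort
Input: [40, 25, 70, 27, 44, 9, 88, 1]
Sorted: [1, 9, 25, 27, 40, 44, 70, 88]

20


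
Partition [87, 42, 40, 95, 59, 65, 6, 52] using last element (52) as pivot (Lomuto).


Pivot: 52
  42 <= 52: swap -> [42, 87, 40, 95, 59, 65, 6, 52]
  40 <= 52: swap -> [42, 40, 87, 95, 59, 65, 6, 52]
  6 <= 52: swap -> [42, 40, 6, 95, 59, 65, 87, 52]
Place pivot at 3: [42, 40, 6, 52, 59, 65, 87, 95]

Partitioned: [42, 40, 6, 52, 59, 65, 87, 95]


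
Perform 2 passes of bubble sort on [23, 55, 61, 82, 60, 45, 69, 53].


Initial: [23, 55, 61, 82, 60, 45, 69, 53]
Pass 1: [23, 55, 61, 60, 45, 69, 53, 82] (4 swaps)
Pass 2: [23, 55, 60, 45, 61, 53, 69, 82] (3 swaps)

After 2 passes: [23, 55, 60, 45, 61, 53, 69, 82]


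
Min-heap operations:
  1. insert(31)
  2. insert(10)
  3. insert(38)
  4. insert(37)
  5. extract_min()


insert(31) -> [31]
insert(10) -> [10, 31]
insert(38) -> [10, 31, 38]
insert(37) -> [10, 31, 38, 37]
extract_min()->10, [31, 37, 38]

Final heap: [31, 37, 38]


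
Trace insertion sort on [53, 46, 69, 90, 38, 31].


Initial: [53, 46, 69, 90, 38, 31]
Insert 46: [46, 53, 69, 90, 38, 31]
Insert 69: [46, 53, 69, 90, 38, 31]
Insert 90: [46, 53, 69, 90, 38, 31]
Insert 38: [38, 46, 53, 69, 90, 31]
Insert 31: [31, 38, 46, 53, 69, 90]

Sorted: [31, 38, 46, 53, 69, 90]


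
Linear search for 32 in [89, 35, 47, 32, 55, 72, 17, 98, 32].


i=0: 89!=32
i=1: 35!=32
i=2: 47!=32
i=3: 32==32 found!

Found at 3, 4 comps


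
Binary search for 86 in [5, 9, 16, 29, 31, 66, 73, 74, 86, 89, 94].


Step 1: lo=0, hi=10, mid=5, val=66
Step 2: lo=6, hi=10, mid=8, val=86

Found at index 8


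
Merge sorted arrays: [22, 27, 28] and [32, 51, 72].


Take 22 from A
Take 27 from A
Take 28 from A

Merged: [22, 27, 28, 32, 51, 72]


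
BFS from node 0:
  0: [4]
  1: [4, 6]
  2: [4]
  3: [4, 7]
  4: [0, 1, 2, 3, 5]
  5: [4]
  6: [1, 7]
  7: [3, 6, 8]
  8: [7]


Visit 0, enqueue [4]
Visit 4, enqueue [1, 2, 3, 5]
Visit 1, enqueue [6]
Visit 2, enqueue []
Visit 3, enqueue [7]
Visit 5, enqueue []
Visit 6, enqueue []
Visit 7, enqueue [8]
Visit 8, enqueue []

BFS order: [0, 4, 1, 2, 3, 5, 6, 7, 8]


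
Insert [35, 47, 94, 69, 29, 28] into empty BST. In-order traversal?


Insert 35: root
Insert 47: R from 35
Insert 94: R from 35 -> R from 47
Insert 69: R from 35 -> R from 47 -> L from 94
Insert 29: L from 35
Insert 28: L from 35 -> L from 29

In-order: [28, 29, 35, 47, 69, 94]


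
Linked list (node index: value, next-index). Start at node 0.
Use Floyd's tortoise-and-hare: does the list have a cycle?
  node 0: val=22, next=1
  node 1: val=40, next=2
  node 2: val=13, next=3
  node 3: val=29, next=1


Floyd's tortoise (slow, +1) and hare (fast, +2):
  init: slow=0, fast=0
  step 1: slow=1, fast=2
  step 2: slow=2, fast=1
  step 3: slow=3, fast=3
  slow == fast at node 3: cycle detected

Cycle: yes


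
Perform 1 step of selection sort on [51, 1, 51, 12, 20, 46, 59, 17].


Initial: [51, 1, 51, 12, 20, 46, 59, 17]
Step 1: min=1 at 1
  Swap: [1, 51, 51, 12, 20, 46, 59, 17]

After 1 step: [1, 51, 51, 12, 20, 46, 59, 17]


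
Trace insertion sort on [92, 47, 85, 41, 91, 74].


Initial: [92, 47, 85, 41, 91, 74]
Insert 47: [47, 92, 85, 41, 91, 74]
Insert 85: [47, 85, 92, 41, 91, 74]
Insert 41: [41, 47, 85, 92, 91, 74]
Insert 91: [41, 47, 85, 91, 92, 74]
Insert 74: [41, 47, 74, 85, 91, 92]

Sorted: [41, 47, 74, 85, 91, 92]


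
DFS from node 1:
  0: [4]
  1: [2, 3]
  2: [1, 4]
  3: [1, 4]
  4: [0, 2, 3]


Visit 1, push [3, 2]
Visit 2, push [4]
Visit 4, push [3, 0]
Visit 0, push []
Visit 3, push []

DFS order: [1, 2, 4, 0, 3]


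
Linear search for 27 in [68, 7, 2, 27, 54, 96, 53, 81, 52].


i=0: 68!=27
i=1: 7!=27
i=2: 2!=27
i=3: 27==27 found!

Found at 3, 4 comps


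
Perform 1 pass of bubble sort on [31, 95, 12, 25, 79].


Initial: [31, 95, 12, 25, 79]
Pass 1: [31, 12, 25, 79, 95] (3 swaps)

After 1 pass: [31, 12, 25, 79, 95]


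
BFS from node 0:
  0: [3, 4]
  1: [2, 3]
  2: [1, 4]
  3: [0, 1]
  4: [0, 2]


Visit 0, enqueue [3, 4]
Visit 3, enqueue [1]
Visit 4, enqueue [2]
Visit 1, enqueue []
Visit 2, enqueue []

BFS order: [0, 3, 4, 1, 2]


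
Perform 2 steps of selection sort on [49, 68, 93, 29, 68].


Initial: [49, 68, 93, 29, 68]
Step 1: min=29 at 3
  Swap: [29, 68, 93, 49, 68]
Step 2: min=49 at 3
  Swap: [29, 49, 93, 68, 68]

After 2 steps: [29, 49, 93, 68, 68]


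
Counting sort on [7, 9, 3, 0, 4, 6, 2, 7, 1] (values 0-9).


Input: [7, 9, 3, 0, 4, 6, 2, 7, 1]
Counts: [1, 1, 1, 1, 1, 0, 1, 2, 0, 1]

Sorted: [0, 1, 2, 3, 4, 6, 7, 7, 9]


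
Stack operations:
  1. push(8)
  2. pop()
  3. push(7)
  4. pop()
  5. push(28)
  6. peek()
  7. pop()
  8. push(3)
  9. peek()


push(8) -> [8]
pop()->8, []
push(7) -> [7]
pop()->7, []
push(28) -> [28]
peek()->28
pop()->28, []
push(3) -> [3]
peek()->3

Final stack: [3]


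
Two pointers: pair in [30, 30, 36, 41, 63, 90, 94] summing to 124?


lo=0(30)+hi=6(94)=124

Yes: 30+94=124


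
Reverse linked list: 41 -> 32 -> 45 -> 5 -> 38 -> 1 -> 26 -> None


Step 1: curr=41, set curr.next=prev(None) | reversed so far: 41
Step 2: curr=32, set curr.next=prev(41) | reversed so far: 32 -> 41
Step 3: curr=45, set curr.next=prev(32) | reversed so far: 45 -> 32 -> 41
Step 4: curr=5, set curr.next=prev(45) | reversed so far: 5 -> 45 -> 32 -> 41
Step 5: curr=38, set curr.next=prev(5) | reversed so far: 38 -> 5 -> 45 -> 32 -> 41
Step 6: curr=1, set curr.next=prev(38) | reversed so far: 1 -> 38 -> 5 -> 45 -> 32 -> 41
Step 7: curr=26, set curr.next=prev(1) | reversed so far: 26 -> 1 -> 38 -> 5 -> 45 -> 32 -> 41

26 -> 1 -> 38 -> 5 -> 45 -> 32 -> 41 -> None


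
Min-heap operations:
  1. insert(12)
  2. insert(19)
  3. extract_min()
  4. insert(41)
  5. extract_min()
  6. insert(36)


insert(12) -> [12]
insert(19) -> [12, 19]
extract_min()->12, [19]
insert(41) -> [19, 41]
extract_min()->19, [41]
insert(36) -> [36, 41]

Final heap: [36, 41]


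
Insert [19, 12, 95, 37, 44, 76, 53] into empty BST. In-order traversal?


Insert 19: root
Insert 12: L from 19
Insert 95: R from 19
Insert 37: R from 19 -> L from 95
Insert 44: R from 19 -> L from 95 -> R from 37
Insert 76: R from 19 -> L from 95 -> R from 37 -> R from 44
Insert 53: R from 19 -> L from 95 -> R from 37 -> R from 44 -> L from 76

In-order: [12, 19, 37, 44, 53, 76, 95]


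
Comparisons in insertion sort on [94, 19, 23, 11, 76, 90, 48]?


Algorithm: insertion sort
Input: [94, 19, 23, 11, 76, 90, 48]
Sorted: [11, 19, 23, 48, 76, 90, 94]

14


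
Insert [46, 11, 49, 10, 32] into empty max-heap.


Insert 46: [46]
Insert 11: [46, 11]
Insert 49: [49, 11, 46]
Insert 10: [49, 11, 46, 10]
Insert 32: [49, 32, 46, 10, 11]

Final heap: [49, 32, 46, 10, 11]


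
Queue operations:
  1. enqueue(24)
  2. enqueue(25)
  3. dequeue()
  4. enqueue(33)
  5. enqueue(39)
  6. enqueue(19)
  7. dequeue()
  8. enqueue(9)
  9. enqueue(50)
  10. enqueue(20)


enqueue(24) -> [24]
enqueue(25) -> [24, 25]
dequeue()->24, [25]
enqueue(33) -> [25, 33]
enqueue(39) -> [25, 33, 39]
enqueue(19) -> [25, 33, 39, 19]
dequeue()->25, [33, 39, 19]
enqueue(9) -> [33, 39, 19, 9]
enqueue(50) -> [33, 39, 19, 9, 50]
enqueue(20) -> [33, 39, 19, 9, 50, 20]

Final queue: [33, 39, 19, 9, 50, 20]


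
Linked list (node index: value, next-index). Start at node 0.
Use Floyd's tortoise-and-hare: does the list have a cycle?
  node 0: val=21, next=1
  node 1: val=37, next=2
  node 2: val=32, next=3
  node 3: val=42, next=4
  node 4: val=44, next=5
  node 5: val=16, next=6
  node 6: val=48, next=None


Floyd's tortoise (slow, +1) and hare (fast, +2):
  init: slow=0, fast=0
  step 1: slow=1, fast=2
  step 2: slow=2, fast=4
  step 3: slow=3, fast=6
  step 4: fast -> None, no cycle

Cycle: no


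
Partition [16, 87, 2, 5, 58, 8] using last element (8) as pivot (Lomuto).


Pivot: 8
  2 <= 8: swap -> [2, 87, 16, 5, 58, 8]
  5 <= 8: swap -> [2, 5, 16, 87, 58, 8]
Place pivot at 2: [2, 5, 8, 87, 58, 16]

Partitioned: [2, 5, 8, 87, 58, 16]


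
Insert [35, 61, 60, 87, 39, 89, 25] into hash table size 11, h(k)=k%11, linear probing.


Insert 35: h=2 -> slot 2
Insert 61: h=6 -> slot 6
Insert 60: h=5 -> slot 5
Insert 87: h=10 -> slot 10
Insert 39: h=6, 1 probes -> slot 7
Insert 89: h=1 -> slot 1
Insert 25: h=3 -> slot 3

Table: [None, 89, 35, 25, None, 60, 61, 39, None, None, 87]


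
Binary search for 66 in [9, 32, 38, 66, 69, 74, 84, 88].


Step 1: lo=0, hi=7, mid=3, val=66

Found at index 3


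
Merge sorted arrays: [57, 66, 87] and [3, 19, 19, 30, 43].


Take 3 from B
Take 19 from B
Take 19 from B
Take 30 from B
Take 43 from B

Merged: [3, 19, 19, 30, 43, 57, 66, 87]


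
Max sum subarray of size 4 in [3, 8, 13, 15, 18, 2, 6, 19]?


[0:4]: 39
[1:5]: 54
[2:6]: 48
[3:7]: 41
[4:8]: 45

Max: 54 at [1:5]


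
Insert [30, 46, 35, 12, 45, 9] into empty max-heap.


Insert 30: [30]
Insert 46: [46, 30]
Insert 35: [46, 30, 35]
Insert 12: [46, 30, 35, 12]
Insert 45: [46, 45, 35, 12, 30]
Insert 9: [46, 45, 35, 12, 30, 9]

Final heap: [46, 45, 35, 12, 30, 9]


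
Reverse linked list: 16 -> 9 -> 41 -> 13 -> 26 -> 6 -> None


Step 1: curr=16, set curr.next=prev(None) | reversed so far: 16
Step 2: curr=9, set curr.next=prev(16) | reversed so far: 9 -> 16
Step 3: curr=41, set curr.next=prev(9) | reversed so far: 41 -> 9 -> 16
Step 4: curr=13, set curr.next=prev(41) | reversed so far: 13 -> 41 -> 9 -> 16
Step 5: curr=26, set curr.next=prev(13) | reversed so far: 26 -> 13 -> 41 -> 9 -> 16
Step 6: curr=6, set curr.next=prev(26) | reversed so far: 6 -> 26 -> 13 -> 41 -> 9 -> 16

6 -> 26 -> 13 -> 41 -> 9 -> 16 -> None


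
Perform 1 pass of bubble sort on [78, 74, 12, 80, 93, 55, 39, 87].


Initial: [78, 74, 12, 80, 93, 55, 39, 87]
Pass 1: [74, 12, 78, 80, 55, 39, 87, 93] (5 swaps)

After 1 pass: [74, 12, 78, 80, 55, 39, 87, 93]


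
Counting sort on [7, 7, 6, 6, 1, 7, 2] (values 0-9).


Input: [7, 7, 6, 6, 1, 7, 2]
Counts: [0, 1, 1, 0, 0, 0, 2, 3, 0, 0]

Sorted: [1, 2, 6, 6, 7, 7, 7]


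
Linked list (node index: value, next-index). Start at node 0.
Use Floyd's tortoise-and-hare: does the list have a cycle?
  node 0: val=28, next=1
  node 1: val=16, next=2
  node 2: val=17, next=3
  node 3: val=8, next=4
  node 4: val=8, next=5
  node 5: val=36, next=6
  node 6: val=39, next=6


Floyd's tortoise (slow, +1) and hare (fast, +2):
  init: slow=0, fast=0
  step 1: slow=1, fast=2
  step 2: slow=2, fast=4
  step 3: slow=3, fast=6
  step 4: slow=4, fast=6
  step 5: slow=5, fast=6
  step 6: slow=6, fast=6
  slow == fast at node 6: cycle detected

Cycle: yes


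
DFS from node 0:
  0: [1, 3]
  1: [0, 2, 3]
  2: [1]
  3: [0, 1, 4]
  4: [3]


Visit 0, push [3, 1]
Visit 1, push [3, 2]
Visit 2, push []
Visit 3, push [4]
Visit 4, push []

DFS order: [0, 1, 2, 3, 4]


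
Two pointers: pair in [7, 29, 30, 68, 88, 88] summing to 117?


lo=0(7)+hi=5(88)=95
lo=1(29)+hi=5(88)=117

Yes: 29+88=117


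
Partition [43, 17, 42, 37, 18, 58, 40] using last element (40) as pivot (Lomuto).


Pivot: 40
  17 <= 40: swap -> [17, 43, 42, 37, 18, 58, 40]
  37 <= 40: swap -> [17, 37, 42, 43, 18, 58, 40]
  18 <= 40: swap -> [17, 37, 18, 43, 42, 58, 40]
Place pivot at 3: [17, 37, 18, 40, 42, 58, 43]

Partitioned: [17, 37, 18, 40, 42, 58, 43]


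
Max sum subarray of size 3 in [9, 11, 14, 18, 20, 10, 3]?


[0:3]: 34
[1:4]: 43
[2:5]: 52
[3:6]: 48
[4:7]: 33

Max: 52 at [2:5]


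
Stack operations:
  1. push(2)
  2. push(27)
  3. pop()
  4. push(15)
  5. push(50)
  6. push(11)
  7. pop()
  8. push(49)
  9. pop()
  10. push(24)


push(2) -> [2]
push(27) -> [2, 27]
pop()->27, [2]
push(15) -> [2, 15]
push(50) -> [2, 15, 50]
push(11) -> [2, 15, 50, 11]
pop()->11, [2, 15, 50]
push(49) -> [2, 15, 50, 49]
pop()->49, [2, 15, 50]
push(24) -> [2, 15, 50, 24]

Final stack: [2, 15, 50, 24]


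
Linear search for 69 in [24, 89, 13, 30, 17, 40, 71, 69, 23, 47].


i=0: 24!=69
i=1: 89!=69
i=2: 13!=69
i=3: 30!=69
i=4: 17!=69
i=5: 40!=69
i=6: 71!=69
i=7: 69==69 found!

Found at 7, 8 comps


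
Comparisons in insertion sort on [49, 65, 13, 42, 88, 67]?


Algorithm: insertion sort
Input: [49, 65, 13, 42, 88, 67]
Sorted: [13, 42, 49, 65, 67, 88]

9


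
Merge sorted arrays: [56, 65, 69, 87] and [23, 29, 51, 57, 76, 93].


Take 23 from B
Take 29 from B
Take 51 from B
Take 56 from A
Take 57 from B
Take 65 from A
Take 69 from A
Take 76 from B
Take 87 from A

Merged: [23, 29, 51, 56, 57, 65, 69, 76, 87, 93]


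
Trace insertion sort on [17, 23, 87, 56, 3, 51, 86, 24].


Initial: [17, 23, 87, 56, 3, 51, 86, 24]
Insert 23: [17, 23, 87, 56, 3, 51, 86, 24]
Insert 87: [17, 23, 87, 56, 3, 51, 86, 24]
Insert 56: [17, 23, 56, 87, 3, 51, 86, 24]
Insert 3: [3, 17, 23, 56, 87, 51, 86, 24]
Insert 51: [3, 17, 23, 51, 56, 87, 86, 24]
Insert 86: [3, 17, 23, 51, 56, 86, 87, 24]
Insert 24: [3, 17, 23, 24, 51, 56, 86, 87]

Sorted: [3, 17, 23, 24, 51, 56, 86, 87]


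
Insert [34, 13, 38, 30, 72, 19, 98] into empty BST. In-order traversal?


Insert 34: root
Insert 13: L from 34
Insert 38: R from 34
Insert 30: L from 34 -> R from 13
Insert 72: R from 34 -> R from 38
Insert 19: L from 34 -> R from 13 -> L from 30
Insert 98: R from 34 -> R from 38 -> R from 72

In-order: [13, 19, 30, 34, 38, 72, 98]


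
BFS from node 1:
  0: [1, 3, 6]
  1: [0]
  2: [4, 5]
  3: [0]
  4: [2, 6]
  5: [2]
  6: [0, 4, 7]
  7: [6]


Visit 1, enqueue [0]
Visit 0, enqueue [3, 6]
Visit 3, enqueue []
Visit 6, enqueue [4, 7]
Visit 4, enqueue [2]
Visit 7, enqueue []
Visit 2, enqueue [5]
Visit 5, enqueue []

BFS order: [1, 0, 3, 6, 4, 7, 2, 5]


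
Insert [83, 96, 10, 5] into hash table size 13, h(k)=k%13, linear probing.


Insert 83: h=5 -> slot 5
Insert 96: h=5, 1 probes -> slot 6
Insert 10: h=10 -> slot 10
Insert 5: h=5, 2 probes -> slot 7

Table: [None, None, None, None, None, 83, 96, 5, None, None, 10, None, None]


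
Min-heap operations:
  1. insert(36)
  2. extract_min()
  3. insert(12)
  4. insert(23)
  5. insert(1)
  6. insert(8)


insert(36) -> [36]
extract_min()->36, []
insert(12) -> [12]
insert(23) -> [12, 23]
insert(1) -> [1, 23, 12]
insert(8) -> [1, 8, 12, 23]

Final heap: [1, 8, 12, 23]


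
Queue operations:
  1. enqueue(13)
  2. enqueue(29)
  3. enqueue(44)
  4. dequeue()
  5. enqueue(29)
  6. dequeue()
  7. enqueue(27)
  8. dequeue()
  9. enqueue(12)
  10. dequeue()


enqueue(13) -> [13]
enqueue(29) -> [13, 29]
enqueue(44) -> [13, 29, 44]
dequeue()->13, [29, 44]
enqueue(29) -> [29, 44, 29]
dequeue()->29, [44, 29]
enqueue(27) -> [44, 29, 27]
dequeue()->44, [29, 27]
enqueue(12) -> [29, 27, 12]
dequeue()->29, [27, 12]

Final queue: [27, 12]


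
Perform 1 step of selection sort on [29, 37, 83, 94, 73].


Initial: [29, 37, 83, 94, 73]
Step 1: min=29 at 0
  Swap: [29, 37, 83, 94, 73]

After 1 step: [29, 37, 83, 94, 73]


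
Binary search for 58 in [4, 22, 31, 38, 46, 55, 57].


Step 1: lo=0, hi=6, mid=3, val=38
Step 2: lo=4, hi=6, mid=5, val=55
Step 3: lo=6, hi=6, mid=6, val=57

Not found


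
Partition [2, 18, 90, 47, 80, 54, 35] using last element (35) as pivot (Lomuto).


Pivot: 35
  2 <= 35: advance i (no swap)
  18 <= 35: advance i (no swap)
Place pivot at 2: [2, 18, 35, 47, 80, 54, 90]

Partitioned: [2, 18, 35, 47, 80, 54, 90]


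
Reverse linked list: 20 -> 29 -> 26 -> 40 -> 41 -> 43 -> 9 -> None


Step 1: curr=20, set curr.next=prev(None) | reversed so far: 20
Step 2: curr=29, set curr.next=prev(20) | reversed so far: 29 -> 20
Step 3: curr=26, set curr.next=prev(29) | reversed so far: 26 -> 29 -> 20
Step 4: curr=40, set curr.next=prev(26) | reversed so far: 40 -> 26 -> 29 -> 20
Step 5: curr=41, set curr.next=prev(40) | reversed so far: 41 -> 40 -> 26 -> 29 -> 20
Step 6: curr=43, set curr.next=prev(41) | reversed so far: 43 -> 41 -> 40 -> 26 -> 29 -> 20
Step 7: curr=9, set curr.next=prev(43) | reversed so far: 9 -> 43 -> 41 -> 40 -> 26 -> 29 -> 20

9 -> 43 -> 41 -> 40 -> 26 -> 29 -> 20 -> None


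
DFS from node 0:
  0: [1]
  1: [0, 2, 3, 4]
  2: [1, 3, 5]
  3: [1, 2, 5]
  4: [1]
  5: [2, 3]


Visit 0, push [1]
Visit 1, push [4, 3, 2]
Visit 2, push [5, 3]
Visit 3, push [5]
Visit 5, push []
Visit 4, push []

DFS order: [0, 1, 2, 3, 5, 4]


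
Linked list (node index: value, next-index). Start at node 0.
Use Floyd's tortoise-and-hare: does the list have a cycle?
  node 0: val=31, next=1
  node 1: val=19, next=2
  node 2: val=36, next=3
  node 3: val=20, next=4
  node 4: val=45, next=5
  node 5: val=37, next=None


Floyd's tortoise (slow, +1) and hare (fast, +2):
  init: slow=0, fast=0
  step 1: slow=1, fast=2
  step 2: slow=2, fast=4
  step 3: fast 4->5->None, no cycle

Cycle: no


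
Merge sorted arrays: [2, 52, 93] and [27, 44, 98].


Take 2 from A
Take 27 from B
Take 44 from B
Take 52 from A
Take 93 from A

Merged: [2, 27, 44, 52, 93, 98]


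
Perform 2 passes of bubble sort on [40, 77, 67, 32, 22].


Initial: [40, 77, 67, 32, 22]
Pass 1: [40, 67, 32, 22, 77] (3 swaps)
Pass 2: [40, 32, 22, 67, 77] (2 swaps)

After 2 passes: [40, 32, 22, 67, 77]


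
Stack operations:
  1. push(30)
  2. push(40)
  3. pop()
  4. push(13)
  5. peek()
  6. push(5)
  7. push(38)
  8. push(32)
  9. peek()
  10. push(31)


push(30) -> [30]
push(40) -> [30, 40]
pop()->40, [30]
push(13) -> [30, 13]
peek()->13
push(5) -> [30, 13, 5]
push(38) -> [30, 13, 5, 38]
push(32) -> [30, 13, 5, 38, 32]
peek()->32
push(31) -> [30, 13, 5, 38, 32, 31]

Final stack: [30, 13, 5, 38, 32, 31]


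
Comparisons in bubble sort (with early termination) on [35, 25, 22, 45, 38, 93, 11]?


Algorithm: bubble sort (with early termination)
Input: [35, 25, 22, 45, 38, 93, 11]
Sorted: [11, 22, 25, 35, 38, 45, 93]

21


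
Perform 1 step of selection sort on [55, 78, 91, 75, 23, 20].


Initial: [55, 78, 91, 75, 23, 20]
Step 1: min=20 at 5
  Swap: [20, 78, 91, 75, 23, 55]

After 1 step: [20, 78, 91, 75, 23, 55]


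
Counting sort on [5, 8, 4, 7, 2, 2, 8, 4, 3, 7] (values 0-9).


Input: [5, 8, 4, 7, 2, 2, 8, 4, 3, 7]
Counts: [0, 0, 2, 1, 2, 1, 0, 2, 2, 0]

Sorted: [2, 2, 3, 4, 4, 5, 7, 7, 8, 8]


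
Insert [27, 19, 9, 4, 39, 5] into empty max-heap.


Insert 27: [27]
Insert 19: [27, 19]
Insert 9: [27, 19, 9]
Insert 4: [27, 19, 9, 4]
Insert 39: [39, 27, 9, 4, 19]
Insert 5: [39, 27, 9, 4, 19, 5]

Final heap: [39, 27, 9, 4, 19, 5]


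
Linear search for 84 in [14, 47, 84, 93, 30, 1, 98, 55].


i=0: 14!=84
i=1: 47!=84
i=2: 84==84 found!

Found at 2, 3 comps


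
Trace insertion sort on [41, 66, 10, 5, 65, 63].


Initial: [41, 66, 10, 5, 65, 63]
Insert 66: [41, 66, 10, 5, 65, 63]
Insert 10: [10, 41, 66, 5, 65, 63]
Insert 5: [5, 10, 41, 66, 65, 63]
Insert 65: [5, 10, 41, 65, 66, 63]
Insert 63: [5, 10, 41, 63, 65, 66]

Sorted: [5, 10, 41, 63, 65, 66]


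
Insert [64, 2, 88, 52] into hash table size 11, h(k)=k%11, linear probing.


Insert 64: h=9 -> slot 9
Insert 2: h=2 -> slot 2
Insert 88: h=0 -> slot 0
Insert 52: h=8 -> slot 8

Table: [88, None, 2, None, None, None, None, None, 52, 64, None]


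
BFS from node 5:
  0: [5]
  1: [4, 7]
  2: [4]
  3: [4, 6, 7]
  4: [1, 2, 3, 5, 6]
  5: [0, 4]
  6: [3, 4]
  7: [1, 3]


Visit 5, enqueue [0, 4]
Visit 0, enqueue []
Visit 4, enqueue [1, 2, 3, 6]
Visit 1, enqueue [7]
Visit 2, enqueue []
Visit 3, enqueue []
Visit 6, enqueue []
Visit 7, enqueue []

BFS order: [5, 0, 4, 1, 2, 3, 6, 7]


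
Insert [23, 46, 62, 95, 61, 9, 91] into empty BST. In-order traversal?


Insert 23: root
Insert 46: R from 23
Insert 62: R from 23 -> R from 46
Insert 95: R from 23 -> R from 46 -> R from 62
Insert 61: R from 23 -> R from 46 -> L from 62
Insert 9: L from 23
Insert 91: R from 23 -> R from 46 -> R from 62 -> L from 95

In-order: [9, 23, 46, 61, 62, 91, 95]


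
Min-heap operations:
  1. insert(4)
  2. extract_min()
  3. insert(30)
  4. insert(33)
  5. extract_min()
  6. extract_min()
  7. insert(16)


insert(4) -> [4]
extract_min()->4, []
insert(30) -> [30]
insert(33) -> [30, 33]
extract_min()->30, [33]
extract_min()->33, []
insert(16) -> [16]

Final heap: [16]


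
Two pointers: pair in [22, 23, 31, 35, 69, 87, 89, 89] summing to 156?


lo=0(22)+hi=7(89)=111
lo=1(23)+hi=7(89)=112
lo=2(31)+hi=7(89)=120
lo=3(35)+hi=7(89)=124
lo=4(69)+hi=7(89)=158
lo=4(69)+hi=6(89)=158
lo=4(69)+hi=5(87)=156

Yes: 69+87=156


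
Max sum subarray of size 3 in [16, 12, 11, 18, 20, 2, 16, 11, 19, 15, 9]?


[0:3]: 39
[1:4]: 41
[2:5]: 49
[3:6]: 40
[4:7]: 38
[5:8]: 29
[6:9]: 46
[7:10]: 45
[8:11]: 43

Max: 49 at [2:5]


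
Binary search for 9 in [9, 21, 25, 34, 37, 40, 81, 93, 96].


Step 1: lo=0, hi=8, mid=4, val=37
Step 2: lo=0, hi=3, mid=1, val=21
Step 3: lo=0, hi=0, mid=0, val=9

Found at index 0


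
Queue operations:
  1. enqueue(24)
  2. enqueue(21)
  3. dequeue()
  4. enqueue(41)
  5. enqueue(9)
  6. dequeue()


enqueue(24) -> [24]
enqueue(21) -> [24, 21]
dequeue()->24, [21]
enqueue(41) -> [21, 41]
enqueue(9) -> [21, 41, 9]
dequeue()->21, [41, 9]

Final queue: [41, 9]


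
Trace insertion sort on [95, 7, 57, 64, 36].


Initial: [95, 7, 57, 64, 36]
Insert 7: [7, 95, 57, 64, 36]
Insert 57: [7, 57, 95, 64, 36]
Insert 64: [7, 57, 64, 95, 36]
Insert 36: [7, 36, 57, 64, 95]

Sorted: [7, 36, 57, 64, 95]


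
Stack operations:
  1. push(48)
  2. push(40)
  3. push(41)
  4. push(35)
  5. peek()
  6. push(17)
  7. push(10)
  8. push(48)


push(48) -> [48]
push(40) -> [48, 40]
push(41) -> [48, 40, 41]
push(35) -> [48, 40, 41, 35]
peek()->35
push(17) -> [48, 40, 41, 35, 17]
push(10) -> [48, 40, 41, 35, 17, 10]
push(48) -> [48, 40, 41, 35, 17, 10, 48]

Final stack: [48, 40, 41, 35, 17, 10, 48]


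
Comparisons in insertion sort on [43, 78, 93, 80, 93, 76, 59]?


Algorithm: insertion sort
Input: [43, 78, 93, 80, 93, 76, 59]
Sorted: [43, 59, 76, 78, 80, 93, 93]

16


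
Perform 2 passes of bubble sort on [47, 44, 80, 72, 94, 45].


Initial: [47, 44, 80, 72, 94, 45]
Pass 1: [44, 47, 72, 80, 45, 94] (3 swaps)
Pass 2: [44, 47, 72, 45, 80, 94] (1 swaps)

After 2 passes: [44, 47, 72, 45, 80, 94]


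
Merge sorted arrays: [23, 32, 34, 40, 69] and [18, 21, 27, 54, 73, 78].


Take 18 from B
Take 21 from B
Take 23 from A
Take 27 from B
Take 32 from A
Take 34 from A
Take 40 from A
Take 54 from B
Take 69 from A

Merged: [18, 21, 23, 27, 32, 34, 40, 54, 69, 73, 78]


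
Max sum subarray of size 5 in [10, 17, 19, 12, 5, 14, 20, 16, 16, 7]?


[0:5]: 63
[1:6]: 67
[2:7]: 70
[3:8]: 67
[4:9]: 71
[5:10]: 73

Max: 73 at [5:10]


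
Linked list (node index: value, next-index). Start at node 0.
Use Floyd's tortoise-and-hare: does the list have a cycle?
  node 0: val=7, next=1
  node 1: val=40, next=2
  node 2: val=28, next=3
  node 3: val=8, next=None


Floyd's tortoise (slow, +1) and hare (fast, +2):
  init: slow=0, fast=0
  step 1: slow=1, fast=2
  step 2: fast 2->3->None, no cycle

Cycle: no


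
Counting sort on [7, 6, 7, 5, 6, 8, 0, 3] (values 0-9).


Input: [7, 6, 7, 5, 6, 8, 0, 3]
Counts: [1, 0, 0, 1, 0, 1, 2, 2, 1, 0]

Sorted: [0, 3, 5, 6, 6, 7, 7, 8]


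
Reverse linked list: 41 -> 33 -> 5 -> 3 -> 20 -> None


Step 1: curr=41, set curr.next=prev(None) | reversed so far: 41
Step 2: curr=33, set curr.next=prev(41) | reversed so far: 33 -> 41
Step 3: curr=5, set curr.next=prev(33) | reversed so far: 5 -> 33 -> 41
Step 4: curr=3, set curr.next=prev(5) | reversed so far: 3 -> 5 -> 33 -> 41
Step 5: curr=20, set curr.next=prev(3) | reversed so far: 20 -> 3 -> 5 -> 33 -> 41

20 -> 3 -> 5 -> 33 -> 41 -> None


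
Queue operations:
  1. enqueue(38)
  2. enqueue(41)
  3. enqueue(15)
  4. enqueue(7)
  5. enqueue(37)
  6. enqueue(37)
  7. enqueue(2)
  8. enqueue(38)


enqueue(38) -> [38]
enqueue(41) -> [38, 41]
enqueue(15) -> [38, 41, 15]
enqueue(7) -> [38, 41, 15, 7]
enqueue(37) -> [38, 41, 15, 7, 37]
enqueue(37) -> [38, 41, 15, 7, 37, 37]
enqueue(2) -> [38, 41, 15, 7, 37, 37, 2]
enqueue(38) -> [38, 41, 15, 7, 37, 37, 2, 38]

Final queue: [38, 41, 15, 7, 37, 37, 2, 38]


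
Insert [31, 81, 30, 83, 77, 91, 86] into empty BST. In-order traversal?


Insert 31: root
Insert 81: R from 31
Insert 30: L from 31
Insert 83: R from 31 -> R from 81
Insert 77: R from 31 -> L from 81
Insert 91: R from 31 -> R from 81 -> R from 83
Insert 86: R from 31 -> R from 81 -> R from 83 -> L from 91

In-order: [30, 31, 77, 81, 83, 86, 91]


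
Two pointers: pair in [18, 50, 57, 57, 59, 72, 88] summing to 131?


lo=0(18)+hi=6(88)=106
lo=1(50)+hi=6(88)=138
lo=1(50)+hi=5(72)=122
lo=2(57)+hi=5(72)=129
lo=3(57)+hi=5(72)=129
lo=4(59)+hi=5(72)=131

Yes: 59+72=131


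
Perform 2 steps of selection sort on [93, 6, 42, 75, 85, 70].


Initial: [93, 6, 42, 75, 85, 70]
Step 1: min=6 at 1
  Swap: [6, 93, 42, 75, 85, 70]
Step 2: min=42 at 2
  Swap: [6, 42, 93, 75, 85, 70]

After 2 steps: [6, 42, 93, 75, 85, 70]


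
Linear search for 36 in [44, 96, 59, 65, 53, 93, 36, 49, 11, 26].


i=0: 44!=36
i=1: 96!=36
i=2: 59!=36
i=3: 65!=36
i=4: 53!=36
i=5: 93!=36
i=6: 36==36 found!

Found at 6, 7 comps


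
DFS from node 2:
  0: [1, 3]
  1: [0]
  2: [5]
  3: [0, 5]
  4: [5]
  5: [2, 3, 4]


Visit 2, push [5]
Visit 5, push [4, 3]
Visit 3, push [0]
Visit 0, push [1]
Visit 1, push []
Visit 4, push []

DFS order: [2, 5, 3, 0, 1, 4]


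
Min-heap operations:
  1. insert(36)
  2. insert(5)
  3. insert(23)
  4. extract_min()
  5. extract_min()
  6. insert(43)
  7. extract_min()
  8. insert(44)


insert(36) -> [36]
insert(5) -> [5, 36]
insert(23) -> [5, 36, 23]
extract_min()->5, [23, 36]
extract_min()->23, [36]
insert(43) -> [36, 43]
extract_min()->36, [43]
insert(44) -> [43, 44]

Final heap: [43, 44]
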